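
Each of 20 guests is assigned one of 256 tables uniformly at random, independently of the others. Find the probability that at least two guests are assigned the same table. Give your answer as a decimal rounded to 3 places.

It's easier to compute the probability that all 20 are distinct.
P(all distinct) = 256/256 · 255/256 · ··· · 237/256 ≈ 0.467.
So the probability of at least one match is 1 − 0.467 = 0.533.

0.533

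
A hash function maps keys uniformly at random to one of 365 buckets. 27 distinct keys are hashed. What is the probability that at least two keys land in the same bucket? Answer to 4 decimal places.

It's easier to compute the probability that all 27 are distinct.
P(all distinct) = 365/365 · 364/365 · ··· · 339/365 ≈ 0.3731.
So the probability of at least one match is 1 − 0.3731 = 0.6269.

0.6269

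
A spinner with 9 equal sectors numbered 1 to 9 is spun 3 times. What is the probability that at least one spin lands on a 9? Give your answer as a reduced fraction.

P(no spin lands on a 9) = (8/9)^3 = 512/729.
P(at least one) = 1 − 512/729 = 217/729.

217/729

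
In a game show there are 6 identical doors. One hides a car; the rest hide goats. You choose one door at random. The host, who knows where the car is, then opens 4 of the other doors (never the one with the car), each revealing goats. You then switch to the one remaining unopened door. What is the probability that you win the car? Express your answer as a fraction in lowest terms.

5/6

Your original door holds the car with probability 1/6, so the other 5 collectively hold it with probability 5/6.
The host can always find 4 empty doors to open, so the reveals don't change that 5/6; it is now spread over the 1 remaining unopened door.
P(win by switching) = (5/6) · (1/1) = 5/6.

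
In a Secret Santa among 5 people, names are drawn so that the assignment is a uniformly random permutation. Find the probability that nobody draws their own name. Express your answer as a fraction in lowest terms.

This is the derangement probability: permutations of 5 with no fixed point.
D(5) = 5! · (1 − 1/1! + 1/2! − ··· + (−1)^5/5!) = 44.
P = 44/120 = 11/30.

11/30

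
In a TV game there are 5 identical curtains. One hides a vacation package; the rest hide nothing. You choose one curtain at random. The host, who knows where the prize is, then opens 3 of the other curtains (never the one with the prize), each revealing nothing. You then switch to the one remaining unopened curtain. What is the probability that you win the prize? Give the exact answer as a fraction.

Your original curtain holds the prize with probability 1/5, so the other 4 collectively hold it with probability 4/5.
The host can always find 3 empty curtains to open, so the reveals don't change that 4/5; it is now spread over the 1 remaining unopened curtain.
P(win by switching) = (4/5) · (1/1) = 4/5.

4/5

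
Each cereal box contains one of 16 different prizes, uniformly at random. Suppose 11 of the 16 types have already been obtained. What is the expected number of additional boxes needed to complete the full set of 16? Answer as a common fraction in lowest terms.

548/15

Starting from 11 distinct types, each trial gives a new one with probability (16−i)/16 when i types are held, so the wait for the next new type is 16/(16−i).
E = 16/5 + 16/4 + 16/3 + 16/2 + 16/1 = 548/15.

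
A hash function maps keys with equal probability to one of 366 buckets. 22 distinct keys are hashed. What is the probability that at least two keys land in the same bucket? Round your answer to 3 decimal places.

It's easier to compute the probability that all 22 are distinct.
P(all distinct) = 366/366 · 365/366 · ··· · 345/366 ≈ 0.525.
So the probability of at least one match is 1 − 0.525 = 0.475.

0.475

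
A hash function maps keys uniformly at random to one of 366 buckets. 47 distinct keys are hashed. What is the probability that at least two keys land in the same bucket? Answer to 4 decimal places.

0.9544

It's easier to compute the probability that all 47 are distinct.
P(all distinct) = 366/366 · 365/366 · ··· · 320/366 ≈ 0.0456.
So the probability of at least one match is 1 − 0.0456 = 0.9544.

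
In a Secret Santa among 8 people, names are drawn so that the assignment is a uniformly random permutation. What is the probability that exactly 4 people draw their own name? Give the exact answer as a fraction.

Choose which 4 of the 8 are fixed: C(8,4) = 70 ways.
The remaining 4 must have no fixed point: D(4) = 9.
P = 70·9/40320 = 1/64.

1/64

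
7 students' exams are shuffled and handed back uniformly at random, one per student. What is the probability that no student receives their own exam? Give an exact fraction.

This is the derangement probability: permutations of 7 with no fixed point.
D(7) = 7! · (1 − 1/1! + 1/2! − ··· + (−1)^7/7!) = 1854.
P = 1854/5040 = 103/280.

103/280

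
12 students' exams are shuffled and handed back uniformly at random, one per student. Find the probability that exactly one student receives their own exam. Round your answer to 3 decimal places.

Choose which one is fixed: C(12,1) = 12 ways.
The remaining 11 must have no fixed point: D(11) = 14684570.
P = 12·14684570/479001600 = 1468457/3991680 ≈ 0.368.

0.368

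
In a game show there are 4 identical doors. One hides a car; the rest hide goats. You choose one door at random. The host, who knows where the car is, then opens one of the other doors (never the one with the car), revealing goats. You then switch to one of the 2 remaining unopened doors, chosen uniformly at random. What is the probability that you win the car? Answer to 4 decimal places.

0.3750

Your original door holds the car with probability 1/4, so the other 3 collectively hold it with probability 3/4.
The host can always find an empty door to open, so this doesn't change that 3/4; it is now spread over the 2 remaining unopened doors.
P(win by switching) = (3/4) · (1/2) = 3/8 ≈ 0.3750.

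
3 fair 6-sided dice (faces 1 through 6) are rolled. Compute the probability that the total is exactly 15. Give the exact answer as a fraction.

There are 6^3 = 216 equally likely outcomes.
The number of ordered 3-tuples from {1,…,6} summing to 15 is 10.
P(sum = 15) = 10/216 = 5/108.

5/108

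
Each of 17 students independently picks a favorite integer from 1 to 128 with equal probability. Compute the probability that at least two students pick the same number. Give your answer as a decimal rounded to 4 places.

0.6709

It's easier to compute the probability that all 17 are distinct.
P(all distinct) = 128/128 · 127/128 · ··· · 112/128 ≈ 0.3291.
So the probability of at least one match is 1 − 0.3291 = 0.6709.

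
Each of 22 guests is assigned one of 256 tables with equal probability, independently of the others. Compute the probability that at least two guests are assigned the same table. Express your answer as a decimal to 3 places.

It's easier to compute the probability that all 22 are distinct.
P(all distinct) = 256/256 · 255/256 · ··· · 235/256 ≈ 0.395.
So the probability of at least one match is 1 − 0.395 = 0.605.

0.605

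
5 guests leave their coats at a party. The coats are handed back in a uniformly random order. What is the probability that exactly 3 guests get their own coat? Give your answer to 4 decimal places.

0.0833

Choose which 3 of the 5 are fixed: C(5,3) = 10 ways.
The remaining 2 must have no fixed point: D(2) = 1.
P = 10·1/120 = 1/12 ≈ 0.0833.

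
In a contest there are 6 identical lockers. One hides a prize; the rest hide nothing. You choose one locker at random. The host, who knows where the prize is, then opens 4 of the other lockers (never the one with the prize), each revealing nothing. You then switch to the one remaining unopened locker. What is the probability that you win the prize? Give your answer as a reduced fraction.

Your original locker holds the prize with probability 1/6, so the other 5 collectively hold it with probability 5/6.
The host can always find 4 empty lockers to open, so the reveals don't change that 5/6; it is now spread over the 1 remaining unopened locker.
P(win by switching) = (5/6) · (1/1) = 5/6.

5/6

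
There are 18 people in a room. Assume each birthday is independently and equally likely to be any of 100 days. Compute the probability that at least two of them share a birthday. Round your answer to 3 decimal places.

0.804

It's easier to compute the probability that all 18 are distinct.
P(all distinct) = 100/100 · 99/100 · ··· · 83/100 ≈ 0.196.
So the probability of at least one match is 1 − 0.196 = 0.804.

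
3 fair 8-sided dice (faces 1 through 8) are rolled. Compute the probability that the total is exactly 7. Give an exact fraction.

15/512

There are 8^3 = 512 equally likely outcomes.
The number of ordered 3-tuples from {1,…,8} summing to 7 is 15.
P(sum = 7) = 15/512.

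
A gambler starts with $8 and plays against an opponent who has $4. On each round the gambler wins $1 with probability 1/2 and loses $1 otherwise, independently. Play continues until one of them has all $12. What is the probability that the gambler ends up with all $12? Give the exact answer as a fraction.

With a fair step, P(i) = ½P(i−1) + ½P(i+1) with P(0)=0, P(12)=1 has the linear solution P(i) = i/12.
P(8) = 8/12 = 2/3.

2/3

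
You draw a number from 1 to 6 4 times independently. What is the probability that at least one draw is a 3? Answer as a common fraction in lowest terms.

671/1296

P(no draw is a 3) = (5/6)^4 = 625/1296.
P(at least one) = 1 − 625/1296 = 671/1296.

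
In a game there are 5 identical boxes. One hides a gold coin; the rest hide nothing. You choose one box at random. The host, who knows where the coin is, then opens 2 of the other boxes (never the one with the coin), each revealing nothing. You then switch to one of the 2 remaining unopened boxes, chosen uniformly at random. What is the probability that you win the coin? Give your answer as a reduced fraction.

2/5

Your original box holds the coin with probability 1/5, so the other 4 collectively hold it with probability 4/5.
The host can always find 2 empty boxes to open, so the reveals don't change that 4/5; it is now spread over the 2 remaining unopened boxes.
P(win by switching) = (4/5) · (1/2) = 2/5.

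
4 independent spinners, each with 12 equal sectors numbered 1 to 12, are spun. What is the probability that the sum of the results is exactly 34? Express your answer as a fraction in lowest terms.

5/162

There are 12^4 = 20736 equally likely outcomes.
The number of ordered 4-tuples from {1,…,12} summing to 34 is 640.
P(sum = 34) = 640/20736 = 5/162.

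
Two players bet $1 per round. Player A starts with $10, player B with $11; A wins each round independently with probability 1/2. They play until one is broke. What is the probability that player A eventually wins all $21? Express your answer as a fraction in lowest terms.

10/21

With a fair step, P(i) = ½P(i−1) + ½P(i+1) with P(0)=0, P(21)=1 has the linear solution P(i) = i/21.
P(10) = 10/21.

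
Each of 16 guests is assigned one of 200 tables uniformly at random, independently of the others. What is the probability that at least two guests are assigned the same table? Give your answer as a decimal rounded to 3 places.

It's easier to compute the probability that all 16 are distinct.
P(all distinct) = 200/200 · 199/200 · ··· · 185/200 ≈ 0.540.
So the probability of at least one match is 1 − 0.540 = 0.460.

0.460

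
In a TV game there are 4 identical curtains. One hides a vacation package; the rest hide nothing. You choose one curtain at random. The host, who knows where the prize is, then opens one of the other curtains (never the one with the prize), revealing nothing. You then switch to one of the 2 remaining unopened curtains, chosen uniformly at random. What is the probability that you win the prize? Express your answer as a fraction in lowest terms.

3/8

Your original curtain holds the prize with probability 1/4, so the other 3 collectively hold it with probability 3/4.
The host can always find an empty curtain to open, so this doesn't change that 3/4; it is now spread over the 2 remaining unopened curtains.
P(win by switching) = (3/4) · (1/2) = 3/8.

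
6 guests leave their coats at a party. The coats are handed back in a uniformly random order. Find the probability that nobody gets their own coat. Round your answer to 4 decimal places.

This is the derangement probability: permutations of 6 with no fixed point.
D(6) = 6! · (1 − 1/1! + 1/2! − ··· + (−1)^6/6!) = 265.
P = 265/720 = 53/144 ≈ 0.3681.

0.3681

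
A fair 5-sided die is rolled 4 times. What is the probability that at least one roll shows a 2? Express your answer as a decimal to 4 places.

P(no roll shows a 2) = (4/5)^4 ≈ 0.4096.
P(at least one) = 1 − 0.4096 = 0.5904.

0.5904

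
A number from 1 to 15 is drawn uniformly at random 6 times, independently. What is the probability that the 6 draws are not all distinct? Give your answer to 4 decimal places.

P(all 6 different) = 15/15 · 14/15 · ··· · 10/15 ≈ 0.3164.
P(at least two equal) = 1 − 0.3164 = 0.6836.

0.6836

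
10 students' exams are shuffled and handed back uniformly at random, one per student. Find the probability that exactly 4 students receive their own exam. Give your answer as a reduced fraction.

53/3456

Choose which 4 of the 10 are fixed: C(10,4) = 210 ways.
The remaining 6 must have no fixed point: D(6) = 265.
P = 210·265/3628800 = 53/3456.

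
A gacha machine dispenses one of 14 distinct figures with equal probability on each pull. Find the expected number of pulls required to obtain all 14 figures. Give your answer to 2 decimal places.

After i distinct types are collected, each trial gives a new one with probability (14−i)/14, so the expected wait for the next new type is 14/(14−i).
E = 14/14 + 14/13 + 14/12 + 14/11 + 14/10 + 14/9 + 14/8 + 14/7 + 14/6 + 14/5 + 14/4 + 14/3 + 14/2 + 14/1 = 1171733/25740 ≈ 45.52.

45.52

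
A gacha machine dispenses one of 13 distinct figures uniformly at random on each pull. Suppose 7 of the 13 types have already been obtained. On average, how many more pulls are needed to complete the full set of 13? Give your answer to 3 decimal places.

Starting from 7 distinct types, each trial gives a new one with probability (13−i)/13 when i types are held, so the wait for the next new type is 13/(13−i).
E = 13/6 + 13/5 + 13/4 + 13/3 + 13/2 + 13/1 = 637/20 ≈ 31.850.

31.850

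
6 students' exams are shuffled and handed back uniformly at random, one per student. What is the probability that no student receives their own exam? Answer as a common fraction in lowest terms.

This is the derangement probability: permutations of 6 with no fixed point.
D(6) = 6! · (1 − 1/1! + 1/2! − ··· + (−1)^6/6!) = 265.
P = 265/720 = 53/144.

53/144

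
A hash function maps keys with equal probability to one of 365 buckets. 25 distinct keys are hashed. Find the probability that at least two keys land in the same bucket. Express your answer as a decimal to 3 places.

It's easier to compute the probability that all 25 are distinct.
P(all distinct) = 365/365 · 364/365 · ··· · 341/365 ≈ 0.431.
So the probability of at least one match is 1 − 0.431 = 0.569.

0.569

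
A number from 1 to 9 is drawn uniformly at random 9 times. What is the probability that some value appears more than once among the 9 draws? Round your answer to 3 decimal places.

0.999

P(all 9 different) = 9/9 · 8/9 · ··· · 1/9 ≈ 0.001.
P(at least two equal) = 1 − 0.001 = 0.999.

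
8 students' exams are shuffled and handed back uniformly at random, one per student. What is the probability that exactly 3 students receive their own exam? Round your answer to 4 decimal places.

Choose which 3 of the 8 are fixed: C(8,3) = 56 ways.
The remaining 5 must have no fixed point: D(5) = 44.
P = 56·44/40320 = 11/180 ≈ 0.0611.

0.0611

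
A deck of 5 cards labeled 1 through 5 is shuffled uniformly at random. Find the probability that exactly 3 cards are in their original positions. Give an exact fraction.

1/12

Choose which 3 of the 5 are fixed: C(5,3) = 10 ways.
The remaining 2 must have no fixed point: D(2) = 1.
P = 10·1/120 = 1/12.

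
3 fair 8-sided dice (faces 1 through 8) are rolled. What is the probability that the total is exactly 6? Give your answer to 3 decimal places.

There are 8^3 = 512 equally likely outcomes.
The number of ordered 3-tuples from {1,…,8} summing to 6 is 10.
P(sum = 6) = 10/512 = 5/256 ≈ 0.020.

0.020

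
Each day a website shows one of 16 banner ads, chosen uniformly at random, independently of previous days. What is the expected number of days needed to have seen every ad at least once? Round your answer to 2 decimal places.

After i distinct types are collected, each trial gives a new one with probability (16−i)/16, so the expected wait for the next new type is 16/(16−i).
E = 16/16 + 16/15 + 16/14 + 16/13 + 16/12 + 16/11 + 16/10 + 16/9 + 16/8 + 16/7 + 16/6 + 16/5 + 16/4 + 16/3 + 16/2 + 16/1 = 2436559/45045 ≈ 54.09.

54.09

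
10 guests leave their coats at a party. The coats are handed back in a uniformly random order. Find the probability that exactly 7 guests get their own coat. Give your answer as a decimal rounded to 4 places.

0.0001

Choose which 7 of the 10 are fixed: C(10,7) = 120 ways.
The remaining 3 must have no fixed point: D(3) = 2.
P = 120·2/3628800 = 1/15120 ≈ 0.0001.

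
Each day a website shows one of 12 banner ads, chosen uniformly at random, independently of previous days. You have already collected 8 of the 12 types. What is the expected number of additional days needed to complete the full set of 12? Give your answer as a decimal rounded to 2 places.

Starting from 8 distinct types, each trial gives a new one with probability (12−i)/12 when i types are held, so the wait for the next new type is 12/(12−i).
E = 12/4 + 12/3 + 12/2 + 12/1 = 25 ≈ 25.00.

25.00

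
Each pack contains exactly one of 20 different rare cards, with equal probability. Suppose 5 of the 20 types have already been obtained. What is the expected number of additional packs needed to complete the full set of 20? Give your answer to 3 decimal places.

66.365

Starting from 5 distinct types, each trial gives a new one with probability (20−i)/20 when i types are held, so the wait for the next new type is 20/(20−i).
E = 20/15 + 20/14 + 20/13 + 20/12 + 20/11 + 20/10 + 20/9 + 20/8 + 20/7 + 20/6 + 20/5 + 20/4 + 20/3 + 20/2 + 20/1 = 1195757/18018 ≈ 66.365.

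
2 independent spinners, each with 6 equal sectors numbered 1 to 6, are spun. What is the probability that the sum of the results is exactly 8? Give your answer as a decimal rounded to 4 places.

There are 6^2 = 36 equally likely outcomes.
The number of ordered 2-tuples from {1,…,6} summing to 8 is 5.
P(sum = 8) = 5/36 ≈ 0.1389.

0.1389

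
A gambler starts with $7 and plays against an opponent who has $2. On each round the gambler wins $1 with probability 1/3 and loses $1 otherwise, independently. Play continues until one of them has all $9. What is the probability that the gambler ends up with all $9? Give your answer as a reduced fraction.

Let r = q/p = (2/3)/(1/3) = 2. The recurrence P(i) = p·P(i+1) + q·P(i−1) with P(0)=0, P(9)=1 gives P(i) = (1 − r^i)/(1 − r^9).
P(7) = (1 − (2)^7) / (1 − (2)^9) = 127/511.

127/511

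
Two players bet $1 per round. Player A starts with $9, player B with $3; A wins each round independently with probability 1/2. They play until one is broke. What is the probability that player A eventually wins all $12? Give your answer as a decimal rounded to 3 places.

With a fair step, P(i) = ½P(i−1) + ½P(i+1) with P(0)=0, P(12)=1 has the linear solution P(i) = i/12.
P(9) = 9/12 = 3/4 ≈ 0.750.

0.750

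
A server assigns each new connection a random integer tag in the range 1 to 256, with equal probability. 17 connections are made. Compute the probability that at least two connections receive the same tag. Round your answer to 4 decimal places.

It's easier to compute the probability that all 17 are distinct.
P(all distinct) = 256/256 · 255/256 · ··· · 240/256 ≈ 0.5810.
So the probability of at least one match is 1 − 0.5810 = 0.4190.

0.4190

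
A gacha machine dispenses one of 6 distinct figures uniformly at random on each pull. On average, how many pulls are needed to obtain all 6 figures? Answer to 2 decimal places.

14.70

After i distinct types are collected, each trial gives a new one with probability (6−i)/6, so the expected wait for the next new type is 6/(6−i).
E = 6/6 + 6/5 + 6/4 + 6/3 + 6/2 + 6/1 = 147/10 ≈ 14.70.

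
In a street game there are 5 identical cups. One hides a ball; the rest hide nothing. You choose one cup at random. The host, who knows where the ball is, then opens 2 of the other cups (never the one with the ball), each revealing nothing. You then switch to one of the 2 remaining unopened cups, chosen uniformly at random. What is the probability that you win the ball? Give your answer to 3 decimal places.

0.400

Your original cup holds the ball with probability 1/5, so the other 4 collectively hold it with probability 4/5.
The host can always find 2 empty cups to open, so the reveals don't change that 4/5; it is now spread over the 2 remaining unopened cups.
P(win by switching) = (4/5) · (1/2) = 2/5 ≈ 0.400.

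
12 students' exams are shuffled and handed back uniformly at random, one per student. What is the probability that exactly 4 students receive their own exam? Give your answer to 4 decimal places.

Choose which 4 of the 12 are fixed: C(12,4) = 495 ways.
The remaining 8 must have no fixed point: D(8) = 14833.
P = 495·14833/479001600 = 2119/138240 ≈ 0.0153.

0.0153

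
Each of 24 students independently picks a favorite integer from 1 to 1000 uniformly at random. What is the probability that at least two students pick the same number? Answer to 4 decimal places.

0.2428

It's easier to compute the probability that all 24 are distinct.
P(all distinct) = 1000/1000 · 999/1000 · ··· · 977/1000 ≈ 0.7572.
So the probability of at least one match is 1 − 0.7572 = 0.2428.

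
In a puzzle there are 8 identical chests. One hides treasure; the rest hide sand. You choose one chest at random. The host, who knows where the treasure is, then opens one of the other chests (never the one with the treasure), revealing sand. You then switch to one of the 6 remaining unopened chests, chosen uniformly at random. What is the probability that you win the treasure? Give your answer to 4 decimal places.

Your original chest holds the treasure with probability 1/8, so the other 7 collectively hold it with probability 7/8.
The host can always find an empty chest to open, so this doesn't change that 7/8; it is now spread over the 6 remaining unopened chests.
P(win by switching) = (7/8) · (1/6) = 7/48 ≈ 0.1458.

0.1458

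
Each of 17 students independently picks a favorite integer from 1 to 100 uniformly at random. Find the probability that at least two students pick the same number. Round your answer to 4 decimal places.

0.7635

It's easier to compute the probability that all 17 are distinct.
P(all distinct) = 100/100 · 99/100 · ··· · 84/100 ≈ 0.2365.
So the probability of at least one match is 1 − 0.2365 = 0.7635.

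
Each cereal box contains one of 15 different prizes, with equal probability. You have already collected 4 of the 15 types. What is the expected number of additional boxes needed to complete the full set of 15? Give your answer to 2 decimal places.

Starting from 4 distinct types, each trial gives a new one with probability (15−i)/15 when i types are held, so the wait for the next new type is 15/(15−i).
E = 15/11 + 15/10 + 15/9 + 15/8 + 15/7 + 15/6 + 15/5 + 15/4 + 15/3 + 15/2 + 15/1 = 83711/1848 ≈ 45.30.

45.30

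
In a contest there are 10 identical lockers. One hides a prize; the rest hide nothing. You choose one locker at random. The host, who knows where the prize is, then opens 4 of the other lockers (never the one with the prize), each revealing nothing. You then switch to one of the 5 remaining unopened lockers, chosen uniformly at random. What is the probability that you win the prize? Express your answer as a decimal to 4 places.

Your original locker holds the prize with probability 1/10, so the other 9 collectively hold it with probability 9/10.
The host can always find 4 empty lockers to open, so the reveals don't change that 9/10; it is now spread over the 5 remaining unopened lockers.
P(win by switching) = (9/10) · (1/5) = 9/50 ≈ 0.1800.

0.1800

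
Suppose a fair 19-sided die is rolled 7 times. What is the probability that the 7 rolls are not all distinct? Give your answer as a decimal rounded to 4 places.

P(all 7 different) = 19/19 · 18/19 · ··· · 13/19 ≈ 0.2841.
P(at least two equal) = 1 − 0.2841 = 0.7159.

0.7159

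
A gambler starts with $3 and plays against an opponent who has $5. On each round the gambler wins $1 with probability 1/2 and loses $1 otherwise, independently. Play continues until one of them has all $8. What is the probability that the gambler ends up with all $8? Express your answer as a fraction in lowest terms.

3/8

With a fair step, P(i) = ½P(i−1) + ½P(i+1) with P(0)=0, P(8)=1 has the linear solution P(i) = i/8.
P(3) = 3/8.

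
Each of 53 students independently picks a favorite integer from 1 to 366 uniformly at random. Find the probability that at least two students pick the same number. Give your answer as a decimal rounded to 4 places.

It's easier to compute the probability that all 53 are distinct.
P(all distinct) = 366/366 · 365/366 · ··· · 314/366 ≈ 0.0191.
So the probability of at least one match is 1 − 0.0191 = 0.9809.

0.9809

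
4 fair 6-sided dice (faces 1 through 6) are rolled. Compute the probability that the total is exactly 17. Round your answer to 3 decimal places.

0.080

There are 6^4 = 1296 equally likely outcomes.
The number of ordered 4-tuples from {1,…,6} summing to 17 is 104.
P(sum = 17) = 104/1296 = 13/162 ≈ 0.080.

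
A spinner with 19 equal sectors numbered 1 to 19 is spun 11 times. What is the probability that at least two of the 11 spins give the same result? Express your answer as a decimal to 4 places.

P(all 11 different) = 19/19 · 18/19 · ··· · 9/19 ≈ 0.0259.
P(at least two equal) = 1 − 0.0259 = 0.9741.

0.9741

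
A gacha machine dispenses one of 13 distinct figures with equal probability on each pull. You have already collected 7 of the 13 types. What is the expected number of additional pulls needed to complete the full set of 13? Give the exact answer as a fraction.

637/20

Starting from 7 distinct types, each trial gives a new one with probability (13−i)/13 when i types are held, so the wait for the next new type is 13/(13−i).
E = 13/6 + 13/5 + 13/4 + 13/3 + 13/2 + 13/1 = 637/20.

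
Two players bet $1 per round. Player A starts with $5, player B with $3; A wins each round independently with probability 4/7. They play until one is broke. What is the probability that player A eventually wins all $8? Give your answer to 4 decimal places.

0.8475

Let r = q/p = (3/7)/(4/7) = 3/4. The recurrence P(i) = p·P(i+1) + q·P(i−1) with P(0)=0, P(8)=1 gives P(i) = (1 − r^i)/(1 − r^8).
P(5) = (1 − (3/4)^5) / (1 − (3/4)^8) = 49984/58975 ≈ 0.8475.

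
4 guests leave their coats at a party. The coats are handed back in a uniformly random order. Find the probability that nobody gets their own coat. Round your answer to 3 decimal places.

This is the derangement probability: permutations of 4 with no fixed point.
D(4) = 4! · (1 − 1/1! + 1/2! − ··· + (−1)^4/4!) = 9.
P = 9/24 = 3/8 ≈ 0.375.

0.375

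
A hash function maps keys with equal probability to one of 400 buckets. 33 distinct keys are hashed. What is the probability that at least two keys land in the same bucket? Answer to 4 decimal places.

It's easier to compute the probability that all 33 are distinct.
P(all distinct) = 400/400 · 399/400 · ··· · 368/400 ≈ 0.2574.
So the probability of at least one match is 1 − 0.2574 = 0.7426.

0.7426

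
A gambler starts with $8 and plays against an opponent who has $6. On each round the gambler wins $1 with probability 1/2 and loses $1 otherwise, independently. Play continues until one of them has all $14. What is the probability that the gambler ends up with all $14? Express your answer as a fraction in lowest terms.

With a fair step, P(i) = ½P(i−1) + ½P(i+1) with P(0)=0, P(14)=1 has the linear solution P(i) = i/14.
P(8) = 8/14 = 4/7.

4/7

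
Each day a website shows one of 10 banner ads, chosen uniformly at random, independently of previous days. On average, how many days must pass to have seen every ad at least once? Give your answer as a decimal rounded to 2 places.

29.29

After i distinct types are collected, each trial gives a new one with probability (10−i)/10, so the expected wait for the next new type is 10/(10−i).
E = 10/10 + 10/9 + 10/8 + 10/7 + 10/6 + 10/5 + 10/4 + 10/3 + 10/2 + 10/1 = 7381/252 ≈ 29.29.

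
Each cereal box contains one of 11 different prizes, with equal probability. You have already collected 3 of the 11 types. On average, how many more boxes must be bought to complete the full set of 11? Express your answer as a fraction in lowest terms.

8371/280

Starting from 3 distinct types, each trial gives a new one with probability (11−i)/11 when i types are held, so the wait for the next new type is 11/(11−i).
E = 11/8 + 11/7 + 11/6 + 11/5 + 11/4 + 11/3 + 11/2 + 11/1 = 8371/280.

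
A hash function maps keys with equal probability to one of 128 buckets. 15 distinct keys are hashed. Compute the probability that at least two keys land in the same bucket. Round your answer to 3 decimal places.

0.574

It's easier to compute the probability that all 15 are distinct.
P(all distinct) = 128/128 · 127/128 · ··· · 114/128 ≈ 0.426.
So the probability of at least one match is 1 − 0.426 = 0.574.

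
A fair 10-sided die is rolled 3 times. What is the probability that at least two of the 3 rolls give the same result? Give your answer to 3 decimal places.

0.280

P(all 3 different) = 10/10 · 9/10 · ··· · 8/10 ≈ 0.720.
P(at least two equal) = 1 − 0.720 = 0.280.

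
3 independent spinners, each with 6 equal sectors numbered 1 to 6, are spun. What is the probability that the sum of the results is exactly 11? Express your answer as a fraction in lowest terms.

There are 6^3 = 216 equally likely outcomes.
The number of ordered 3-tuples from {1,…,6} summing to 11 is 27.
P(sum = 11) = 27/216 = 1/8.

1/8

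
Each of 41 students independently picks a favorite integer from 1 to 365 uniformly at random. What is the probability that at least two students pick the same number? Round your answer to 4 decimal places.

0.9032

It's easier to compute the probability that all 41 are distinct.
P(all distinct) = 365/365 · 364/365 · ··· · 325/365 ≈ 0.0968.
So the probability of at least one match is 1 − 0.0968 = 0.9032.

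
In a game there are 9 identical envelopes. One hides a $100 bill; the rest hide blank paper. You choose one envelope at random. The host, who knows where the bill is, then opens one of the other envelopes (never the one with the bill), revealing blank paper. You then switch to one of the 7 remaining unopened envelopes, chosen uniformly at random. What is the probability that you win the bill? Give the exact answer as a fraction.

Your original envelope holds the bill with probability 1/9, so the other 8 collectively hold it with probability 8/9.
The host can always find an empty envelope to open, so this doesn't change that 8/9; it is now spread over the 7 remaining unopened envelopes.
P(win by switching) = (8/9) · (1/7) = 8/63.

8/63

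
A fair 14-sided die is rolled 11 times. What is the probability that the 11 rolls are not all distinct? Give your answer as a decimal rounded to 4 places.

P(all 11 different) = 14/14 · 13/14 · ··· · 4/14 ≈ 0.0036.
P(at least two equal) = 1 − 0.0036 = 0.9964.

0.9964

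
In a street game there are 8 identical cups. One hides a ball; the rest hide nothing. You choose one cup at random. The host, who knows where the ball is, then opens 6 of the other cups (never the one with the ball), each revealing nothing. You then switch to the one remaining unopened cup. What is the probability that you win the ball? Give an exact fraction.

7/8

Your original cup holds the ball with probability 1/8, so the other 7 collectively hold it with probability 7/8.
The host can always find 6 empty cups to open, so the reveals don't change that 7/8; it is now spread over the 1 remaining unopened cup.
P(win by switching) = (7/8) · (1/1) = 7/8.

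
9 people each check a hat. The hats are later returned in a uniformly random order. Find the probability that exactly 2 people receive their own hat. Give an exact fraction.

Choose which 2 of the 9 are fixed: C(9,2) = 36 ways.
The remaining 7 must have no fixed point: D(7) = 1854.
P = 36·1854/362880 = 103/560.

103/560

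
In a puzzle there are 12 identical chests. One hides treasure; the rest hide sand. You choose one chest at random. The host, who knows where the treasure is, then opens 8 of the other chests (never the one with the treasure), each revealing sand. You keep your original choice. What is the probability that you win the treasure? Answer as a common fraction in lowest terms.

The host can always open 8 empty chests regardless of your choice, so the reveals give no information about your original chest.
P(win by staying) = 1/12.

1/12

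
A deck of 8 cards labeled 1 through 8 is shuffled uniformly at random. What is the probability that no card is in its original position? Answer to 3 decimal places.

0.368

This is the derangement probability: permutations of 8 with no fixed point.
D(8) = 8! · (1 − 1/1! + 1/2! − ··· + (−1)^8/8!) = 14833.
P = 14833/40320 = 2119/5760 ≈ 0.368.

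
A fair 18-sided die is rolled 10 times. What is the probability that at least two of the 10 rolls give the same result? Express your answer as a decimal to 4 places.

P(all 10 different) = 18/18 · 17/18 · ··· · 9/18 ≈ 0.0445.
P(at least two equal) = 1 − 0.0445 = 0.9555.

0.9555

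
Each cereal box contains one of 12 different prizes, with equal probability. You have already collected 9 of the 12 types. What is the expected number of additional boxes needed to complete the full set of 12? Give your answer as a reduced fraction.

Starting from 9 distinct types, each trial gives a new one with probability (12−i)/12 when i types are held, so the wait for the next new type is 12/(12−i).
E = 12/3 + 12/2 + 12/1 = 22.

22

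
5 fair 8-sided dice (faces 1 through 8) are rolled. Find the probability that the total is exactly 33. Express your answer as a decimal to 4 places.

There are 8^5 = 32768 equally likely outcomes.
The number of ordered 5-tuples from {1,…,8} summing to 33 is 330.
P(sum = 33) = 330/32768 = 165/16384 ≈ 0.0101.

0.0101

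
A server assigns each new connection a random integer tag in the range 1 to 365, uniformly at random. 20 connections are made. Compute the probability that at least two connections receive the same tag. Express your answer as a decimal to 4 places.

0.4114

It's easier to compute the probability that all 20 are distinct.
P(all distinct) = 365/365 · 364/365 · ··· · 346/365 ≈ 0.5886.
So the probability of at least one match is 1 − 0.5886 = 0.4114.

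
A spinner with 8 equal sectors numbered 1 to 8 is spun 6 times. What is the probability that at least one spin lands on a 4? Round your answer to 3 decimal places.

P(no spin lands on a 4) = (7/8)^6 ≈ 0.449.
P(at least one) = 1 − 0.449 = 0.551.

0.551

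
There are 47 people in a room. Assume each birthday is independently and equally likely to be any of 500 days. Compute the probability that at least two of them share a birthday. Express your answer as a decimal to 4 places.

0.8927

It's easier to compute the probability that all 47 are distinct.
P(all distinct) = 500/500 · 499/500 · ··· · 454/500 ≈ 0.1073.
So the probability of at least one match is 1 − 0.1073 = 0.8927.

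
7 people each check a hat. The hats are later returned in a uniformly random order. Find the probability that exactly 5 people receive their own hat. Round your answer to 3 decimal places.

0.004

Choose which 5 of the 7 are fixed: C(7,5) = 21 ways.
The remaining 2 must have no fixed point: D(2) = 1.
P = 21·1/5040 = 1/240 ≈ 0.004.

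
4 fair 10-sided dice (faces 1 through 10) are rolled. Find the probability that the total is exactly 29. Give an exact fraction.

There are 10^4 = 10000 equally likely outcomes.
The number of ordered 4-tuples from {1,…,10} summing to 29 is 348.
P(sum = 29) = 348/10000 = 87/2500.

87/2500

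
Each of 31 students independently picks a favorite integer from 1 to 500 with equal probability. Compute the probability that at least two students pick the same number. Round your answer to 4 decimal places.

It's easier to compute the probability that all 31 are distinct.
P(all distinct) = 500/500 · 499/500 · ··· · 470/500 ≈ 0.3869.
So the probability of at least one match is 1 − 0.3869 = 0.6131.

0.6131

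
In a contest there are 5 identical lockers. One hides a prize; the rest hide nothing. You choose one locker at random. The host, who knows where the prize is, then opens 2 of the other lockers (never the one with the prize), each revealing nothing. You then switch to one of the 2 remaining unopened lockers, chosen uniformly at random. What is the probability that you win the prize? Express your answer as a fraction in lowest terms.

2/5

Your original locker holds the prize with probability 1/5, so the other 4 collectively hold it with probability 4/5.
The host can always find 2 empty lockers to open, so the reveals don't change that 4/5; it is now spread over the 2 remaining unopened lockers.
P(win by switching) = (4/5) · (1/2) = 2/5.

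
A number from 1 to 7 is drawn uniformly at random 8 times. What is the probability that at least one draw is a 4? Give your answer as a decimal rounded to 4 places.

0.7086

P(no draw is a 4) = (6/7)^8 ≈ 0.2914.
P(at least one) = 1 − 0.2914 = 0.7086.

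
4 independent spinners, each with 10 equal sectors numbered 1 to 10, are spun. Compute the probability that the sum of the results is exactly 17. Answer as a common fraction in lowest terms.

6/125

There are 10^4 = 10000 equally likely outcomes.
The number of ordered 4-tuples from {1,…,10} summing to 17 is 480.
P(sum = 17) = 480/10000 = 6/125.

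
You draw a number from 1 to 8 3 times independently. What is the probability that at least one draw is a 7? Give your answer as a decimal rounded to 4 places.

0.3301

P(no draw is a 7) = (7/8)^3 ≈ 0.6699.
P(at least one) = 1 − 0.6699 = 0.3301.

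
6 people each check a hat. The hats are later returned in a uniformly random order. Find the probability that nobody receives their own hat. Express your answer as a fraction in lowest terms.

53/144

This is the derangement probability: permutations of 6 with no fixed point.
D(6) = 6! · (1 − 1/1! + 1/2! − ··· + (−1)^6/6!) = 265.
P = 265/720 = 53/144.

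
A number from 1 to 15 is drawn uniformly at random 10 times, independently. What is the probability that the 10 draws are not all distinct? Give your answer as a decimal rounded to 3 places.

P(all 10 different) = 15/15 · 14/15 · ··· · 6/15 ≈ 0.019.
P(at least two equal) = 1 − 0.019 = 0.981.

0.981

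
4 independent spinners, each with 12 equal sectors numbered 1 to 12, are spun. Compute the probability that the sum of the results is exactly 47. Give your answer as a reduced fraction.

There are 12^4 = 20736 equally likely outcomes.
The number of ordered 4-tuples from {1,…,12} summing to 47 is 4.
P(sum = 47) = 4/20736 = 1/5184.

1/5184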